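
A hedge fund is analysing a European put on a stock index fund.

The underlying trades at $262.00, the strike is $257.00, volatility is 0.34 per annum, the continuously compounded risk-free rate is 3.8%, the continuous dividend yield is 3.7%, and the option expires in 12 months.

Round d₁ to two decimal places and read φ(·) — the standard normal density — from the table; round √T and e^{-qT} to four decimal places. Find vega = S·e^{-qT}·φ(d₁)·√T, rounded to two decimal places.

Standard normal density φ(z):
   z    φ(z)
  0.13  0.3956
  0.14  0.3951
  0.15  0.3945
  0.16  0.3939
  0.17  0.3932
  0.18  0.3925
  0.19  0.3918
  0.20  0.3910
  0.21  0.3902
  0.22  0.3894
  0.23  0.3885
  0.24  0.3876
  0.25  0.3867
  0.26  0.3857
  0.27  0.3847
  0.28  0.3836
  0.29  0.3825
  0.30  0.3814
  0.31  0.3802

T = 1;  σ√T = 0.3400
d₁ = [ln(262/257) + (0.038 − 0.037 + 0.34²/2)·1] / 0.3400 = [0.0193 + 0.0588] / 0.3400 = 0.2296 which rounds to 0.23
√T = √1 = 1.0000
φ(d₁) = φ(0.23) = 0.3885
exp(−qT) = exp(−0.037·1) = 0.9637
vega = S·exp(−qT)·φ(d₁)·√T = 262·0.9637·0.3885·1.0000 = 98.0921
(The call has the same vega.)

98.09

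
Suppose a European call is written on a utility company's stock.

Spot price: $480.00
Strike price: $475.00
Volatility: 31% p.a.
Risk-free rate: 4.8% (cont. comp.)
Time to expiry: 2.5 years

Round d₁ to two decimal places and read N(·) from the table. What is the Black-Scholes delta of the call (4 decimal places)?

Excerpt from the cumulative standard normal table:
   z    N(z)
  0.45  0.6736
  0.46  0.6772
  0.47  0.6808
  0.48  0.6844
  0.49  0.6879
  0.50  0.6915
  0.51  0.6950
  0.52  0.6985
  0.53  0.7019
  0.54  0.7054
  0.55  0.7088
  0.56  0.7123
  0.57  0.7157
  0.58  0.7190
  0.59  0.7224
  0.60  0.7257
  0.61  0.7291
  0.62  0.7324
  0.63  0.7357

σ√T = 0.31 × 1.5811 = 0.4902
d₁ = [ln(480/475) + (0.048 + ½·0.31²)·2.5] / (σ√T) = (0.0105 + 0.2401) / 0.4902 = 0.5113 which rounds to 0.51
N(d₁) = N(0.51) = 0.6950
Δ_call = N(d₁) = 0.6950

0.6950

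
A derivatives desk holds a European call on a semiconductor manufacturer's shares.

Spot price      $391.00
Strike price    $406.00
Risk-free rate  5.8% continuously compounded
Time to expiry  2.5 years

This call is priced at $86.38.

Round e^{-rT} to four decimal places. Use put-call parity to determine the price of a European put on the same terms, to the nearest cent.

e^(−rT) = e^(−0.058·2.5) = 0.8650
Put-call parity: C − P = S − K·e^(−rT) = 391 − 406·0.8650 = 391 − 351.1900 = 39.8100
P = C − (C − P) = 86.38 − (39.8100) = 46.5700

$46.57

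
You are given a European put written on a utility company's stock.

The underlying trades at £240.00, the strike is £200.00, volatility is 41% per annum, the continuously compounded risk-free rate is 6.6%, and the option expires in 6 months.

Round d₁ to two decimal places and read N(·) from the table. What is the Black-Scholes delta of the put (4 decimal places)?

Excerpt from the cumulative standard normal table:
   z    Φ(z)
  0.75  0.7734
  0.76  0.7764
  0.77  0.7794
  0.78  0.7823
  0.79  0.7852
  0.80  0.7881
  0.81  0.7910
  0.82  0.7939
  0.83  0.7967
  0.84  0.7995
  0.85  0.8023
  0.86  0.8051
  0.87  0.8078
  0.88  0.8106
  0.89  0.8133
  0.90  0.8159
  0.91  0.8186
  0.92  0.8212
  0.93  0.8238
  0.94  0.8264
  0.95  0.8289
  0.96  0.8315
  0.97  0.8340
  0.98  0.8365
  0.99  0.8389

-0.1867

σ√T = 0.41 × 0.7071 = 0.2899
d₁ = [ln(240/200) + (0.066 + 0.41²/2)·0.5] / 0.2899 = [0.1823 + 0.0750] / 0.2899 = 0.8877 ⇒ 0.89
N(d₁) = N(0.89) = 0.8133
Δ_put = N(d₁) − 1 = 0.8133 − 1 = -0.1867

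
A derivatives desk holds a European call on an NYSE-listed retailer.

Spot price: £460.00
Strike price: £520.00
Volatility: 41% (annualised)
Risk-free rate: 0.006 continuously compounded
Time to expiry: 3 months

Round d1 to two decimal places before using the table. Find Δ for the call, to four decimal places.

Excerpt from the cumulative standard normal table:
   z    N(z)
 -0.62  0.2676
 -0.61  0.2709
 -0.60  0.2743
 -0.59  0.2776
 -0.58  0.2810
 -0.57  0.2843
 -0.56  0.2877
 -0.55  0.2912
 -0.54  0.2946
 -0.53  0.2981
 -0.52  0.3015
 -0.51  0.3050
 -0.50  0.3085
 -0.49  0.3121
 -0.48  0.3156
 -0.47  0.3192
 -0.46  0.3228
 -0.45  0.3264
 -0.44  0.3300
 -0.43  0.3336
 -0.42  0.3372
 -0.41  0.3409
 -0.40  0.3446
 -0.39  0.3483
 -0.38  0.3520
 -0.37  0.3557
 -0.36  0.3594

0.3121

T = 0.25;  σ√T = 0.2050
d₁ = [ln(460/520) + (0.006 + 0.41²/2)·0.25] / 0.2050 = [-0.1226 + 0.0225] / 0.2050 = -0.4882 which rounds to -0.49
N(d₁) = N(-0.49) = 0.3121
Δ_call = N(d₁) = 0.3121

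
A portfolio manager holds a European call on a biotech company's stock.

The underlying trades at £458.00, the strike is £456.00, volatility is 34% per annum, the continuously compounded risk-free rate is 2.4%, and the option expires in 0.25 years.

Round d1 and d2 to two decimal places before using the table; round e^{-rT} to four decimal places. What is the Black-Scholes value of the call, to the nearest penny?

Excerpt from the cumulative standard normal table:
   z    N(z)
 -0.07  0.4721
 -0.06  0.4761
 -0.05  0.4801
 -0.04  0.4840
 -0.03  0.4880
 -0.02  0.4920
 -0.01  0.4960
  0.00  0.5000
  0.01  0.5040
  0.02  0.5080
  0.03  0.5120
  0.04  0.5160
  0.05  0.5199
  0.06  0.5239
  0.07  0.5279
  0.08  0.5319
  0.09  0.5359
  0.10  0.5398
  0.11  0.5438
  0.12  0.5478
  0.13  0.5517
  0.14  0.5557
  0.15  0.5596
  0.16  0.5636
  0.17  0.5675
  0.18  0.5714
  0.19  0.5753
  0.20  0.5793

£33.29

T = 0.25;  σ√T = 0.1700
d₁ = [ln(458/456) + (0.024 + ½·0.34²)·0.25] / (σ√T) = (0.0044 + 0.0205) / 0.1700 = 0.1460 → 0.15
d₂ = 0.1460 − 0.1700 = -0.0240 → -0.02
exp(−rT) = exp(−0.024·0.25) = 0.9940
C = 458·N(0.15) − 456·0.9940·N(-0.02) = 458·0.5596 − 456·0.9940·0.4920 = 256.2968 − 223.0059 = 33.2909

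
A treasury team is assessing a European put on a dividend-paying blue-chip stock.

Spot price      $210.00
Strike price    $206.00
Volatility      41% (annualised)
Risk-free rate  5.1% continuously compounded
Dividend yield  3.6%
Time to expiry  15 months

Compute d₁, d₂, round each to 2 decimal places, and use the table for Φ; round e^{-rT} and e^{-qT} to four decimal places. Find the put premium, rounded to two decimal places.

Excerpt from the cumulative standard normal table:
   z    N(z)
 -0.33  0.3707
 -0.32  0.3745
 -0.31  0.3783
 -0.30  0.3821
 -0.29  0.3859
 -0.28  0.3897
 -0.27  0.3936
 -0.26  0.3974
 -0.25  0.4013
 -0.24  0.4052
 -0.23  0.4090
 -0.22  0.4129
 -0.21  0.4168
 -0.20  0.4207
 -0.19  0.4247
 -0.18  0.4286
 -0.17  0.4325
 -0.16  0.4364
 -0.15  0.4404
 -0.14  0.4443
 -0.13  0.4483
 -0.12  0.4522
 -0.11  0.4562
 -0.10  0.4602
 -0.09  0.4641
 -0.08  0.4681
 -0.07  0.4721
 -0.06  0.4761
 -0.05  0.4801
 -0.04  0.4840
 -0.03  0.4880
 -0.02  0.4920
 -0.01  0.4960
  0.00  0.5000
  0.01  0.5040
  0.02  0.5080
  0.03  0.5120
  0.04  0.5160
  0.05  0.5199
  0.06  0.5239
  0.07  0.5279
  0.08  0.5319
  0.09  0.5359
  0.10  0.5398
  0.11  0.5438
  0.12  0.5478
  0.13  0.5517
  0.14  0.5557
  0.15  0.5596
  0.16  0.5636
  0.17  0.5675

$32.21

σ√T = 0.41 × 1.1180 = 0.4584
d₁ = [ln(210/206) + (0.051 − 0.036 + 0.41²/2)·1.25] / 0.4584 = [0.0192 + 0.1238] / 0.4584 = 0.3121 which rounds to 0.31
d₂ = d₁ − σ√T = 0.3121 − 0.4584 = -0.1463 which rounds to -0.15
e^(−qT) = e^(−0.036·1.25) = 0.9560;  e^(−rT) = e^(−0.051·1.25) = 0.9382
N(−d₂) = N(0.15) = 0.5596;  N(−d₁) = N(-0.31) = 0.3783
P = 206·0.9382·0.5596 − 210·0.9560·0.3783 = 108.1534 − 75.9475 = 32.2059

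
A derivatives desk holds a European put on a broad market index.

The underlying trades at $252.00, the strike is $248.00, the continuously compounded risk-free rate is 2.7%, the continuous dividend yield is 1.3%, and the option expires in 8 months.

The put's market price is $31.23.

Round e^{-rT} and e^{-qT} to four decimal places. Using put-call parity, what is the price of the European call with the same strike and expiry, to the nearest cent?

exp(−qT) = exp(−0.013·0.6667) = 0.9914;  exp(−rT) = exp(−0.027·0.6667) = 0.9822
Put-call parity: C − P = S·e^(−qT) − K·e^(−rT) = 252·0.9914 − 248·0.9822 = 249.8328 − 243.5856 = 6.2472
C = P + (C − P) = 31.23 + (6.2472) = 37.4772

$37.48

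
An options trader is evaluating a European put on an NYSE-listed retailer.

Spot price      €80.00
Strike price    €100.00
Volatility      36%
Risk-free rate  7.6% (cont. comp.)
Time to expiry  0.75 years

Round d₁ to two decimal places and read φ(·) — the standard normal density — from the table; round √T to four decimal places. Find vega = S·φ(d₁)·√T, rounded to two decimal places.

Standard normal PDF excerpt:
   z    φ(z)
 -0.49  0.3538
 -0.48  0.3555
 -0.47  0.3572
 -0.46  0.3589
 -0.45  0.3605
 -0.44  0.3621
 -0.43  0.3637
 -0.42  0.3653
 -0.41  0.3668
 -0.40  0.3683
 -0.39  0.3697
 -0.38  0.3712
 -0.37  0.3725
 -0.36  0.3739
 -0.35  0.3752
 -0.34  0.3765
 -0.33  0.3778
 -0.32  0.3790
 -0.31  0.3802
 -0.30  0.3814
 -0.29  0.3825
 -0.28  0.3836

25.72

σ√T = 0.36·√0.75 = 0.3118
d₁ = [ln(80/100) + (0.076 + ½·0.36²)·0.75] / (σ√T) = (-0.2231 + 0.1056) / 0.3118 = -0.3770 which rounds to -0.38
√T = √0.75 = 0.8660
φ(d₁) = φ(-0.38) = 0.3712
vega = S·φ(d₁)·√T = 80·0.3712·0.8660 = 25.7167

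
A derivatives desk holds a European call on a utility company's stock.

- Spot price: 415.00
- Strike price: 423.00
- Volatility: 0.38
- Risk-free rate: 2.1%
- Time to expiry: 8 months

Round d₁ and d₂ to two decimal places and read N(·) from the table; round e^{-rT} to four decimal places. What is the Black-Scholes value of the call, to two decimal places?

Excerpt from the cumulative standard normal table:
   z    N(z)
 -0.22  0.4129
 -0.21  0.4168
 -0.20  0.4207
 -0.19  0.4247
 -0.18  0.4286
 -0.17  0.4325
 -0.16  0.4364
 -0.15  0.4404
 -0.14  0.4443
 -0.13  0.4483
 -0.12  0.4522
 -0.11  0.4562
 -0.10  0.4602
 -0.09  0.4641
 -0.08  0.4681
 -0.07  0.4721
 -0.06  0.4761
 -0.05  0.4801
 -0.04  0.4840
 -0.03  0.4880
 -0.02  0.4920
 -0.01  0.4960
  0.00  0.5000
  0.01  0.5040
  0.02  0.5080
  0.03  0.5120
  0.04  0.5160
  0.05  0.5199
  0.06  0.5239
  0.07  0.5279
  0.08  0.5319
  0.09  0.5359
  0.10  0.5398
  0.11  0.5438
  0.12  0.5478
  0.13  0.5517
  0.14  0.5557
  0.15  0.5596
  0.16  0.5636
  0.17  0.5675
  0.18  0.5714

50.21

T = 0.6667;  σ√T = 0.3103
d₁ = [ln(415/423) + (0.021 + ½·0.38²)·0.6667] / (σ√T) = (-0.0191 + 0.0621) / 0.3103 = 0.1387 ≈ 0.14
d₂ = 0.1387 − 0.3103 = -0.1716 ≈ -0.17
e^(−rT) = e^(−0.021·0.6667) = 0.9861
C = 415·N(0.14) − 423·0.9861·N(-0.17) = 415·0.5557 − 423·0.9861·0.4325 = 230.6155 − 180.4045 = 50.2110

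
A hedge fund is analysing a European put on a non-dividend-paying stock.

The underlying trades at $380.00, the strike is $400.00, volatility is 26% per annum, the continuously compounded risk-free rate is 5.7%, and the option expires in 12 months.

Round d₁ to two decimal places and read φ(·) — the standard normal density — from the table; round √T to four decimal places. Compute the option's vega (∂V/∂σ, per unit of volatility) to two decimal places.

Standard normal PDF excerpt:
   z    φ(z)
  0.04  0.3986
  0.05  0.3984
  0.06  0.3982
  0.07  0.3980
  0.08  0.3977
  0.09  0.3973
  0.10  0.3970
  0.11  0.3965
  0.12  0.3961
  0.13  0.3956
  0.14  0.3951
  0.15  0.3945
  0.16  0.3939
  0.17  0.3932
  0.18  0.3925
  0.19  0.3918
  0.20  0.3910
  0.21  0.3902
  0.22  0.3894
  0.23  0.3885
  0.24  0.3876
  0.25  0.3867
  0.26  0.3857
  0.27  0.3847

149.91

σ√T = 0.26 × 1.0000 = 0.2600
d₁ = [ln(380/400) + (0.057 + ½·0.26²)·1] / (σ√T) = (-0.0513 + 0.0908) / 0.2600 = 0.1519 which rounds to 0.15
√T = √1 = 1.0000
φ(d₁) = φ(0.15) = 0.3945
vega = S·φ(d₁)·√T = 380·0.3945·1.0000 = 149.9100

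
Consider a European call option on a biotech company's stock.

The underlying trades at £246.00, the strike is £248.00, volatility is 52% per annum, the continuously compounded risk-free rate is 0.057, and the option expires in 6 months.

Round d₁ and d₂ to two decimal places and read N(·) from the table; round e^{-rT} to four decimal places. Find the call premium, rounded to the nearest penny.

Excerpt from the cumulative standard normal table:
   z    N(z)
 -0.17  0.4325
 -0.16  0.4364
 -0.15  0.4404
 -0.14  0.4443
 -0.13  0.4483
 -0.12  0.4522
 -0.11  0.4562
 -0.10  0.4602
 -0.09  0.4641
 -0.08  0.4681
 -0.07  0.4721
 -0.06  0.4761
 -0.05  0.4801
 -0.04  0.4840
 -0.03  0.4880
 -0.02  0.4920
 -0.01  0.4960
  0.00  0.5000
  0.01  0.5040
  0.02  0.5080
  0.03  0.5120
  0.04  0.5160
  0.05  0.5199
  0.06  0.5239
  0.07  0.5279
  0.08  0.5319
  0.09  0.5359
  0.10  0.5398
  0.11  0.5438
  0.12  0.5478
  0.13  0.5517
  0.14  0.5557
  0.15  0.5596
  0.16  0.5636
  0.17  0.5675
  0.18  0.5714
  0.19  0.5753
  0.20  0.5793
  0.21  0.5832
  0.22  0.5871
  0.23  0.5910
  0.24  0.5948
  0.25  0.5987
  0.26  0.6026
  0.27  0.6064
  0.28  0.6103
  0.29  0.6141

£38.27

T = 0.5;  σ√T = 0.3677
d₁ = [ln(246/248) + (0.057 + ½·0.52²)·0.5] / (σ√T) = (-0.0081 + 0.0961) / 0.3677 = 0.2393 which rounds to 0.24
d₂ = 0.2393 − 0.3677 = -0.1284 which rounds to -0.13
exp(−rT) = exp(−0.057·0.5) = 0.9719
C = 246·N(0.24) − 248·0.9719·N(-0.13) = 246·0.5948 − 248·0.9719·0.4483 = 146.3208 − 108.0543 = 38.2665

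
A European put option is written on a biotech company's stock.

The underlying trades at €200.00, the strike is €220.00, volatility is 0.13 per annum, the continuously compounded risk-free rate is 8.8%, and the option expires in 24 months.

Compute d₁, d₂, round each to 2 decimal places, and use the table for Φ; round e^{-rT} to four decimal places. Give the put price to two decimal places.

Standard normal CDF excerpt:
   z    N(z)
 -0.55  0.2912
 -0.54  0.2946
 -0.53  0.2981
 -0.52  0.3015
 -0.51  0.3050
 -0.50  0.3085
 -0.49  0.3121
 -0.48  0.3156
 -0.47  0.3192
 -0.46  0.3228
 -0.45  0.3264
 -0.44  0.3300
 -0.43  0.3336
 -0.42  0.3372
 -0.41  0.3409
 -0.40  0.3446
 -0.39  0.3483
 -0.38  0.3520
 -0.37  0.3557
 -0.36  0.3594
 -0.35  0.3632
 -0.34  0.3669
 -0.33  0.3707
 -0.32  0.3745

€7.39

σ√T = 0.13 × 1.4142 = 0.1838
d₁ = [ln(200/220) + (0.088 + 0.13²/2)·2] / 0.1838 = [-0.0953 + 0.1929] / 0.1838 = 0.5308 → 0.53
d₂ = d₁ − σ√T = 0.5308 − 0.1838 = 0.3470 → 0.35
exp(−rT) = exp(−0.088·2) = 0.8386
N(−d₂) = N(-0.35) = 0.3632;  N(−d₁) = N(-0.53) = 0.2981
P = 220·0.8386·0.3632 − 200·0.2981 = 67.0075 − 59.6200 = 7.3875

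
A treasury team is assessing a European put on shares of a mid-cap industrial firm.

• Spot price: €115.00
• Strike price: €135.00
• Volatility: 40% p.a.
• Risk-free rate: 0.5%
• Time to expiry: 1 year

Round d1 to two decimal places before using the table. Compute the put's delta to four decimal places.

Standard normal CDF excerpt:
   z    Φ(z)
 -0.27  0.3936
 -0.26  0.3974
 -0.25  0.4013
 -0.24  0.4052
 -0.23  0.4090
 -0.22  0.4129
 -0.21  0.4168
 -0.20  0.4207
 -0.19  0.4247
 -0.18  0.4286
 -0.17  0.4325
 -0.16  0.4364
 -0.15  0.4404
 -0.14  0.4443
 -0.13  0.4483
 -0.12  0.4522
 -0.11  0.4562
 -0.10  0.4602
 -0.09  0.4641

-0.5753

T = 1;  σ√T = 0.4000
d₁ = [ln(115/135) + (0.005 + ½·0.4²)·1] / (σ√T) = (-0.1603 + 0.0850) / 0.4000 = -0.1884 ≈ -0.19
N(d₁) = N(-0.19) = 0.4247
Δ_put = N(d₁) − 1 = 0.4247 − 1 = -0.5753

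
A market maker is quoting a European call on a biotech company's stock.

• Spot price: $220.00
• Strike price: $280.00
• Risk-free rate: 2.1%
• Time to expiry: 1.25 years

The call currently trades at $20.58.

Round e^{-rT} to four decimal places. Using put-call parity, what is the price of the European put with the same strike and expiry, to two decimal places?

$73.33

e^(−rT) = e^(−0.021·1.25) = 0.9741
Put-call parity: C − P = S − K·e^(−rT) = 220 − 280·0.9741 = 220 − 272.7480 = -52.7480
P = C − (C − P) = 20.58 − (-52.7480) = 73.3280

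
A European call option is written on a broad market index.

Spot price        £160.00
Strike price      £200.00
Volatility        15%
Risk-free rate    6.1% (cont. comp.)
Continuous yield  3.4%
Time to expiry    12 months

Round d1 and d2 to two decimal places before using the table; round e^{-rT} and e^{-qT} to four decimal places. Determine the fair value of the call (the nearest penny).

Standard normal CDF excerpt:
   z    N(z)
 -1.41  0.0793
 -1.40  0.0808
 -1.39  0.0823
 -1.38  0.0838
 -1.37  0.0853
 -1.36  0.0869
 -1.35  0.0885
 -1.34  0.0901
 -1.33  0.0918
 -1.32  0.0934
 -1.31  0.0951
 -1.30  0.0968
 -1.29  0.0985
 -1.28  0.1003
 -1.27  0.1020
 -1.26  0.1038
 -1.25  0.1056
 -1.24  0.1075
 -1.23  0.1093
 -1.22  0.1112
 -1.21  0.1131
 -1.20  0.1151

T = 1;  σ√T = 0.1500
d₁ = [ln(160/200) + (0.061 − 0.034 + 0.15²/2)·1] / 0.1500 = [-0.2231 + 0.0382] / 0.1500 = -1.2326 ≈ -1.23
d₂ = d₁ − σ√T = -1.2326 − 0.1500 = -1.3826 ≈ -1.38
exp(−qT) = exp(−0.034·1) = 0.9666;  exp(−rT) = exp(−0.061·1) = 0.9408
C = 160·0.9666·N(-1.23) − 200·0.9408·N(-1.38) = 160·0.9666·0.1093 − 200·0.9408·0.0838 = 16.9039 − 15.7678 = 1.1361

£1.14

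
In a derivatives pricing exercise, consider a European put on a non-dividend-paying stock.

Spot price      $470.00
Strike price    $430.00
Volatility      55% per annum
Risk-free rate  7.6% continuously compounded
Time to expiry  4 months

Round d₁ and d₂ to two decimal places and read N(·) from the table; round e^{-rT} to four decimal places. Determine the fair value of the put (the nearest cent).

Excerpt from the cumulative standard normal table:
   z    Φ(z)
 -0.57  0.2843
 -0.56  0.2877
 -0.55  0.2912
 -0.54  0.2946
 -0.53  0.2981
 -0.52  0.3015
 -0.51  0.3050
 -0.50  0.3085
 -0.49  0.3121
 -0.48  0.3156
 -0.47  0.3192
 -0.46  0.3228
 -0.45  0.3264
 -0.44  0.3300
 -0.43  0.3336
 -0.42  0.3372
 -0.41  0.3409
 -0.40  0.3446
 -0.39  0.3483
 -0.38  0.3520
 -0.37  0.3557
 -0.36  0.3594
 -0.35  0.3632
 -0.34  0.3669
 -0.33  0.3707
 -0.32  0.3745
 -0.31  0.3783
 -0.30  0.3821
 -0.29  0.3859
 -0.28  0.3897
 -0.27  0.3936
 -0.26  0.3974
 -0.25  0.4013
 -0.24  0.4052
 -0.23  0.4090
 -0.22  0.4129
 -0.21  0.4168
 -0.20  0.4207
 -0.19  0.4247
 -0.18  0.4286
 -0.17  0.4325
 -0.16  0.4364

σ√T = 0.55 × 0.5774 = 0.3175
d₁ = [ln(470/430) + (0.076 + 0.55²/2)·0.3333] / 0.3175 = [0.0889 + 0.0757] / 0.3175 = 0.5187 ≈ 0.52
d₂ = d₁ − σ√T = 0.5187 − 0.3175 = 0.2011 ≈ 0.20
exp(−rT) = exp(−0.076·0.3333) = 0.9750
N(−d₂) = N(-0.20) = 0.4207;  N(−d₁) = N(-0.52) = 0.3015
P = 430·0.9750·0.4207 − 470·0.3015 = 176.3785 − 141.7050 = 34.6735

$34.67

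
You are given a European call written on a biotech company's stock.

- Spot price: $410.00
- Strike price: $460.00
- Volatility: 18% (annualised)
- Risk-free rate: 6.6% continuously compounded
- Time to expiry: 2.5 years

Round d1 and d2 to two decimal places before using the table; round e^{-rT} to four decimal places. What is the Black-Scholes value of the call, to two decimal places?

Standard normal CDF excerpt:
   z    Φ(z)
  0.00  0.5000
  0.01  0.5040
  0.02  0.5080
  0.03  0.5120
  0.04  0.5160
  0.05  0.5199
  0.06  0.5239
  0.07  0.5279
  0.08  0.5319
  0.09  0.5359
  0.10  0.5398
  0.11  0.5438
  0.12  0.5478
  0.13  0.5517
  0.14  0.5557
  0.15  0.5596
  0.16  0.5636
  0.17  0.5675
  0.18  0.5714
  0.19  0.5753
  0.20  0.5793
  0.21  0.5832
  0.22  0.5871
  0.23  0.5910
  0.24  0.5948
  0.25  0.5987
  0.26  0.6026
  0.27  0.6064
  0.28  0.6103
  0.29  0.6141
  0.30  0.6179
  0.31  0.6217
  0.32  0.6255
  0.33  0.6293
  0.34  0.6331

$56.76

σ√T = 0.18·√2.5 = 0.2846
ln(S/K) + (r + σ²/2)T = ln(410/460) + (0.066 + 0.18²/2)·2.5 = -0.1151 + 0.2055 = 0.0904
d₁ = 0.0904 / 0.2846 = 0.3177 ⇒ 0.32
d₂ = d₁ − σ√T = 0.3177 − 0.2846 = 0.0331 ⇒ 0.03
e^(−rT) = e^(−0.066·2.5) = 0.8479
C = 410·N(0.32) − 460·0.8479·N(0.03) = 410·0.6255 − 460·0.8479·0.5120 = 256.4550 − 199.6974 = 56.7576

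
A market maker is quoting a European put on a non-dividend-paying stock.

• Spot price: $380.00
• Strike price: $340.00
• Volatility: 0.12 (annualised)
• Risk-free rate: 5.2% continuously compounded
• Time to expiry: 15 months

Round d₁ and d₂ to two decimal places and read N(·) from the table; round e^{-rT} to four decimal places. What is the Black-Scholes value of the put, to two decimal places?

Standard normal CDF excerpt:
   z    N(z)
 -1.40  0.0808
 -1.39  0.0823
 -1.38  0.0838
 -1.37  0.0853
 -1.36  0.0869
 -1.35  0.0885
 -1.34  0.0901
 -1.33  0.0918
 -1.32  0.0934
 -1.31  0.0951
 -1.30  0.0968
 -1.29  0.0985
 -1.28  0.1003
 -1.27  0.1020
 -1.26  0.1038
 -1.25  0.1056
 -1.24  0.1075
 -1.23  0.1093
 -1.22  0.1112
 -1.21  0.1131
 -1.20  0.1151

T = 1.25;  σ√T = 0.1342
d₁ = [ln(380/340) + (0.052 + ½·0.12²)·1.25] / (σ√T) = (0.1112 + 0.0740) / 0.1342 = 1.3806 → 1.38
d₂ = 1.3806 − 0.1342 = 1.2464 → 1.25
exp(−rT) = exp(−0.052·1.25) = 0.9371
P = 340·0.9371·N(-1.25) − 380·N(-1.38) = 340·0.9371·0.1056 − 380·0.0838 = 33.6456 − 31.8440 = 1.8016

$1.80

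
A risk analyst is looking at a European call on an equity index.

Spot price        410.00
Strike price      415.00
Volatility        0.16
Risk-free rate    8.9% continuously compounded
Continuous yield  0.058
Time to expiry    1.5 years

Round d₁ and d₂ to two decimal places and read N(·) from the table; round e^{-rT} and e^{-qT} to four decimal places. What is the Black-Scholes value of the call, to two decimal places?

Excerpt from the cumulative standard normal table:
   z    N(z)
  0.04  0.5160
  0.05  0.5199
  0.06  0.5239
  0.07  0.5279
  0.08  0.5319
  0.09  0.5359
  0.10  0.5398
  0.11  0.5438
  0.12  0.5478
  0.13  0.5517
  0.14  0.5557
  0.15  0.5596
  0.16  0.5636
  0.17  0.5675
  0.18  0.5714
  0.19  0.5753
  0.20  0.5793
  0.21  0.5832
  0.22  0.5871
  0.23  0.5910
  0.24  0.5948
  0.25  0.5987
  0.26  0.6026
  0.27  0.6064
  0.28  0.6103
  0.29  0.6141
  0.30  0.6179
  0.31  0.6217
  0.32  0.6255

σ√T = 0.16 × 1.2247 = 0.1960
ln(S/K) + (r − q + σ²/2)T = ln(410/415) + (0.089 − 0.058 + 0.16²/2)·1.5 = -0.0121 + 0.0657 = 0.0536
d₁ = 0.0536 / 0.1960 = 0.2734 ≈ 0.27
d₂ = d₁ − σ√T = 0.2734 − 0.1960 = 0.0775 ≈ 0.08
e^(−qT) = e^(−0.058·1.5) = 0.9167;  e^(−rT) = e^(−0.089·1.5) = 0.8750
N(d₁) = N(0.27) = 0.6064;  N(d₂) = N(0.08) = 0.5319
C = 410·0.9167·0.6064 − 415·0.8750·0.5319 = 227.9136 − 193.1462 = 34.7674

34.77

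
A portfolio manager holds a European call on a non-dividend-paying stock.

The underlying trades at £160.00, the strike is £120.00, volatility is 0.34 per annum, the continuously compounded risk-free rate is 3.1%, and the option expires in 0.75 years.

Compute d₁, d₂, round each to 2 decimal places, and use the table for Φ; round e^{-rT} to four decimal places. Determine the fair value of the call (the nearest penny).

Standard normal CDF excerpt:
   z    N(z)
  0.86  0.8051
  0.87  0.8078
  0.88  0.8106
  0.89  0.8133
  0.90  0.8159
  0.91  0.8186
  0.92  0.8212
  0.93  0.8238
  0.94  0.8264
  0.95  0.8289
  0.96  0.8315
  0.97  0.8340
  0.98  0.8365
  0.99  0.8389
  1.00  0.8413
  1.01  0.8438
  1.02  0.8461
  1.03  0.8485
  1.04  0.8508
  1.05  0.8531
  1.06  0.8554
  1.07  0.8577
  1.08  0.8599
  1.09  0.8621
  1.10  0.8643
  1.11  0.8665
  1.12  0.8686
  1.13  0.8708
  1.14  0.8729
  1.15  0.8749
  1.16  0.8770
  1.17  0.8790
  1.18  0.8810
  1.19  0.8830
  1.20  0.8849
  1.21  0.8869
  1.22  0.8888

σ√T = 0.34 × 0.8660 = 0.2944
ln(S/K) + (r + σ²/2)T = ln(160/120) + (0.031 + 0.34²/2)·0.75 = 0.2877 + 0.0666 = 0.3543
d₁ = 0.3543 / 0.2944 = 1.2032 → 1.20
d₂ = d₁ − σ√T = 1.2032 − 0.2944 = 0.9088 → 0.91
e^(−rT) = e^(−0.031·0.75) = 0.9770
N(d₁) = N(1.20) = 0.8849;  N(d₂) = N(0.91) = 0.8186
C = 160·0.8849 − 120·0.9770·0.8186 = 141.5840 − 95.9727 = 45.6113

£45.61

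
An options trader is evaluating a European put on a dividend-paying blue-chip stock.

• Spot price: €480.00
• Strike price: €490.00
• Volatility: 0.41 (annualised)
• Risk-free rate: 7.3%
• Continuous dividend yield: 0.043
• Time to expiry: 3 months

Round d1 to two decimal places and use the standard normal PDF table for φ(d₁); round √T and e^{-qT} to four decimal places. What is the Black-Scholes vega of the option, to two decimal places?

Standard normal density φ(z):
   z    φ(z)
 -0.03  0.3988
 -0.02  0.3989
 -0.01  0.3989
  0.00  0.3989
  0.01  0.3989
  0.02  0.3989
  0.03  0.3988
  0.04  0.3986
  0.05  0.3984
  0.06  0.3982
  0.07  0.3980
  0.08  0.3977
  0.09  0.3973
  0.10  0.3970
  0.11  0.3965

94.64

σ√T = 0.41 × 0.5000 = 0.2050
d₁ = [ln(480/490) + (0.073 − 0.043 + 0.41²/2)·0.25] / 0.2050 = [-0.0206 + 0.0285] / 0.2050 = 0.0385 ⇒ 0.04
√T = √0.25 = 0.5000
φ(d₁) = φ(0.04) = 0.3986
exp(−qT) = exp(−0.043·0.25) = 0.9893
vega = S·exp(−qT)·φ(d₁)·√T = 480·0.9893·0.3986·0.5000 = 94.6404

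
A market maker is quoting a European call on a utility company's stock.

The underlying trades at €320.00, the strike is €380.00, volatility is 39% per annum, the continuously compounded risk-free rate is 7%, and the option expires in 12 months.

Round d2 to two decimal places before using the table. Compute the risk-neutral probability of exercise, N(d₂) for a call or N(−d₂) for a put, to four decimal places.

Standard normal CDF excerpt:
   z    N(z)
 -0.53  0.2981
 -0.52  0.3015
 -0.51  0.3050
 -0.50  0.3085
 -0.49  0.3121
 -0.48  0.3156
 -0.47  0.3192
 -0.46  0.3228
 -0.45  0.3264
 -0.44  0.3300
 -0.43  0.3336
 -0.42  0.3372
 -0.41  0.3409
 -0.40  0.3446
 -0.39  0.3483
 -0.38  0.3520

0.3228

T = 1;  σ√T = 0.3900
d₁ = [ln(320/380) + (0.07 + 0.39²/2)·1] / 0.3900 = [-0.1719 + 0.1461] / 0.3900 = -0.0662 → -0.07
d₂ = d₁ − σ√T = -0.0662 − 0.3900 = -0.4562 → -0.46
Risk-neutral Pr[S_T > K] = N(d₂) = N(-0.46) = 0.3228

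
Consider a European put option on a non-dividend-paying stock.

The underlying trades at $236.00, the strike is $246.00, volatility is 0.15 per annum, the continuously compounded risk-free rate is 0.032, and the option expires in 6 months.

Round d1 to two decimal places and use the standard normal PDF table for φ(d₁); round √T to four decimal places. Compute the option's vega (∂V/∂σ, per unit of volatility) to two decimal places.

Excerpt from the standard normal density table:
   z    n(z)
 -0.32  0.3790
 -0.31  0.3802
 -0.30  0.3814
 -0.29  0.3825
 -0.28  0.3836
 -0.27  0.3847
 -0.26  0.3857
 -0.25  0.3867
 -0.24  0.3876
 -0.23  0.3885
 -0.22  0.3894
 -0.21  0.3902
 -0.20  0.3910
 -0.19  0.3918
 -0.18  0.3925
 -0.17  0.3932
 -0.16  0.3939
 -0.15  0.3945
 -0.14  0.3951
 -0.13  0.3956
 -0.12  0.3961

σ√T = 0.15·√0.5 = 0.1061
d₁ = [ln(236/246) + (0.032 + ½·0.15²)·0.5] / (σ√T) = (-0.0415 + 0.0216) / 0.1061 = -0.1874 ≈ -0.19
√T = √0.5 = 0.7071
φ(d₁) = φ(-0.19) = 0.3918
vega = S·φ(d₁)·√T = 236·0.3918·0.7071 = 65.3819

65.38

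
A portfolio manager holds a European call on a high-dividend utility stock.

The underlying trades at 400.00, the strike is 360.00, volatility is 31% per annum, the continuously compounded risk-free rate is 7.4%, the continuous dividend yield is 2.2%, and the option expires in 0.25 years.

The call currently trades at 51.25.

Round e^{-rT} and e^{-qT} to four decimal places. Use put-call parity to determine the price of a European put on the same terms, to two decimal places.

e^(−qT) = e^(−0.022·0.25) = 0.9945;  e^(−rT) = e^(−0.074·0.25) = 0.9817
Put-call parity: C − P = S·e^(−qT) − K·e^(−rT) = 400·0.9945 − 360·0.9817 = 397.8000 − 353.4120 = 44.3880
P = C − (C − P) = 51.25 − (44.3880) = 6.8620

6.86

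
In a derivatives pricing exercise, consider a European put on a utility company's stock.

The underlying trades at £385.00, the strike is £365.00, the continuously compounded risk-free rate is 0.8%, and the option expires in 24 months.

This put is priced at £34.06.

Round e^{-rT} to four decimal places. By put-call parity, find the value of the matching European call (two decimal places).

£59.86

exp(−rT) = exp(−0.008·2) = 0.9841
Put-call parity: C − P = S − K·e^(−rT) = 385 − 365·0.9841 = 385 − 359.1965 = 25.8035
C = P + (C − P) = 34.06 + (25.8035) = 59.8635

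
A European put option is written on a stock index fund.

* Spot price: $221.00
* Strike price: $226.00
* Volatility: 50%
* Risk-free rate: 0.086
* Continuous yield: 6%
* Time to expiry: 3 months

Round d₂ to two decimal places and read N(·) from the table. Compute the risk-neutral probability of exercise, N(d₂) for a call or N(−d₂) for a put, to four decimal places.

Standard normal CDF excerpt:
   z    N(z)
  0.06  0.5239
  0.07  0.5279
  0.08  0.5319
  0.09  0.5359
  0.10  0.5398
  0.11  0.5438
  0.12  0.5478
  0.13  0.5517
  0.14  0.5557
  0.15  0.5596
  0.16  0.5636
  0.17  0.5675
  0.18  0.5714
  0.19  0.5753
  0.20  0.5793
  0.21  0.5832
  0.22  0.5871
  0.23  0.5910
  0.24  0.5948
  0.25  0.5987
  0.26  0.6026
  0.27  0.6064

σ√T = 0.5·√0.25 = 0.2500
ln(S/K) + (r − q + σ²/2)T = ln(221/226) + (0.086 − 0.06 + 0.5²/2)·0.25 = -0.0224 + 0.0377 = 0.0154
d₁ = 0.0154 / 0.2500 = 0.0615 ≈ 0.06
d₂ = d₁ − σ√T = 0.0615 − 0.2500 = -0.1885 ≈ -0.19
Pr(exercise) under Q = N(−d₂) = N(0.19) = 0.5753

0.5753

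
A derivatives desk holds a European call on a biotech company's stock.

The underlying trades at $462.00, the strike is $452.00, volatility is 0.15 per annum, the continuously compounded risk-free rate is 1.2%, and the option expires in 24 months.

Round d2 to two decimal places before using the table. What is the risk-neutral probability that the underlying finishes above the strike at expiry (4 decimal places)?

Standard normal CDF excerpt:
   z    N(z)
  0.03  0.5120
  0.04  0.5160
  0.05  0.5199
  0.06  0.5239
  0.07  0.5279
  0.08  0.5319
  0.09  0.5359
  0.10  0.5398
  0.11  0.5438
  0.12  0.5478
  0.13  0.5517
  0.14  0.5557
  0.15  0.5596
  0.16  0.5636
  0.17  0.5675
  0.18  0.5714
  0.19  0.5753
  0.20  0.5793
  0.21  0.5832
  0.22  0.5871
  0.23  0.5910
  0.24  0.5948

0.5438

T = 2;  σ√T = 0.2121
ln(S/K) + (r + σ²/2)T = ln(462/452) + (0.012 + 0.15²/2)·2 = 0.0219 + 0.0465 = 0.0684
d₁ = 0.0684 / 0.2121 = 0.3224 which rounds to 0.32
d₂ = d₁ − σ√T = 0.3224 − 0.2121 = 0.1102 which rounds to 0.11
Pr(exercise) under Q = N(d₂) = 0.5438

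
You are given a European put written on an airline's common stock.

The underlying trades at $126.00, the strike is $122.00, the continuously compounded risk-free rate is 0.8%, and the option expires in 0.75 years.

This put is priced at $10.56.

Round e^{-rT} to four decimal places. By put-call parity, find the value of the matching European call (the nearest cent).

$15.29

e^(−rT) = e^(−0.008·0.75) = 0.9940
Put-call parity: C − P = S − K·e^(−rT) = 126 − 122·0.9940 = 126 − 121.2680 = 4.7320
C = P + (C − P) = 10.56 + (4.7320) = 15.2920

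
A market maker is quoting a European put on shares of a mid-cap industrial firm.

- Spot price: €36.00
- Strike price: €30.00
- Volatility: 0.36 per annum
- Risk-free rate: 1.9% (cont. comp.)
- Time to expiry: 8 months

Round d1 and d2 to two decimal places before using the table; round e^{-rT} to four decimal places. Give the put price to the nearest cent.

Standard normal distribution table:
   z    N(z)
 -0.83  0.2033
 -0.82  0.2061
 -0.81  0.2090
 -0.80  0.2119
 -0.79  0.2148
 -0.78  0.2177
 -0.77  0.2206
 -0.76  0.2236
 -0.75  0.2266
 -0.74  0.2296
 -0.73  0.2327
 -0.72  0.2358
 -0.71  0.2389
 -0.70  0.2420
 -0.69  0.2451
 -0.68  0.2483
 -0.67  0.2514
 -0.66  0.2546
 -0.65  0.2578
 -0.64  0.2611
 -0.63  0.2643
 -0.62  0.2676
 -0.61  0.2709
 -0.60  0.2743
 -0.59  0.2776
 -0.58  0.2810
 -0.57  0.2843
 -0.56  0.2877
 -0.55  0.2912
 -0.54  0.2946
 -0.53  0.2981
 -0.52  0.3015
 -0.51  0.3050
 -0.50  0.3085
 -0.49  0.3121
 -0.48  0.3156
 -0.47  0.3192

σ√T = 0.36·√0.6667 = 0.2939
ln(S/K) + (r + σ²/2)T = ln(36/30) + (0.019 + 0.36²/2)·0.6667 = 0.1823 + 0.0559 = 0.2382
d₁ = 0.2382 / 0.2939 = 0.8103 → 0.81
d₂ = d₁ − σ√T = 0.8103 − 0.2939 = 0.5164 → 0.52
e^(−rT) = e^(−0.019·0.6667) = 0.9874
N(−d₂) = N(-0.52) = 0.3015;  N(−d₁) = N(-0.81) = 0.2090
P = 30·0.9874·0.3015 − 36·0.2090 = 8.9310 − 7.5240 = 1.4070

€1.41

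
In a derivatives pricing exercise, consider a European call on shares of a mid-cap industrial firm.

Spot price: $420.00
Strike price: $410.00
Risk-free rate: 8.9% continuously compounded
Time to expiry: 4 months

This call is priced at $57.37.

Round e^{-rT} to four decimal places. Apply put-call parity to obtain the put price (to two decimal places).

e^(−rT) = e^(−0.089·0.3333) = 0.9708
Put-call parity: C − P = S − K·e^(−rT) = 420 − 410·0.9708 = 420 − 398.0280 = 21.9720
P = C − (C − P) = 57.37 − (21.9720) = 35.3980

$35.40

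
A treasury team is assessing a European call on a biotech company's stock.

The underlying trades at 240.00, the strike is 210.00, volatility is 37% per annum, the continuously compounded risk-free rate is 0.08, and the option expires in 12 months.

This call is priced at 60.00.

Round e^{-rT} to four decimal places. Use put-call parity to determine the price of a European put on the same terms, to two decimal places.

e^(−rT) = e^(−0.08·1) = 0.9231
Put-call parity: C − P = S − K·e^(−rT) = 240 − 210·0.9231 = 240 − 193.8510 = 46.1490
P = C − (C − P) = 60.00 − (46.1490) = 13.8510

13.85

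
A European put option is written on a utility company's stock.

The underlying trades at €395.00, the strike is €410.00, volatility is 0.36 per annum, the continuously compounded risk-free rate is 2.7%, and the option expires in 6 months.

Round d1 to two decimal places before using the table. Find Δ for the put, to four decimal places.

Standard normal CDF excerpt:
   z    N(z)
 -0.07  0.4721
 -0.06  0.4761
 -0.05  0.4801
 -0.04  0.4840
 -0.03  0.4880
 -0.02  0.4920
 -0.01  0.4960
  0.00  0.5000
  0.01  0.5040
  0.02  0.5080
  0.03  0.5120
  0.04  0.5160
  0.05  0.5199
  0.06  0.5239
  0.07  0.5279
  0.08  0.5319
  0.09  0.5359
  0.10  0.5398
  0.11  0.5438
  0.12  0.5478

-0.4880

T = 0.5;  σ√T = 0.2546
ln(S/K) + (r + σ²/2)T = ln(395/410) + (0.027 + 0.36²/2)·0.5 = -0.0373 + 0.0459 = 0.0086
d₁ = 0.0086 / 0.2546 = 0.0339 which rounds to 0.03
N(d₁) = N(0.03) = 0.5120
Δ_put = N(d₁) − 1 = 0.5120 − 1 = -0.4880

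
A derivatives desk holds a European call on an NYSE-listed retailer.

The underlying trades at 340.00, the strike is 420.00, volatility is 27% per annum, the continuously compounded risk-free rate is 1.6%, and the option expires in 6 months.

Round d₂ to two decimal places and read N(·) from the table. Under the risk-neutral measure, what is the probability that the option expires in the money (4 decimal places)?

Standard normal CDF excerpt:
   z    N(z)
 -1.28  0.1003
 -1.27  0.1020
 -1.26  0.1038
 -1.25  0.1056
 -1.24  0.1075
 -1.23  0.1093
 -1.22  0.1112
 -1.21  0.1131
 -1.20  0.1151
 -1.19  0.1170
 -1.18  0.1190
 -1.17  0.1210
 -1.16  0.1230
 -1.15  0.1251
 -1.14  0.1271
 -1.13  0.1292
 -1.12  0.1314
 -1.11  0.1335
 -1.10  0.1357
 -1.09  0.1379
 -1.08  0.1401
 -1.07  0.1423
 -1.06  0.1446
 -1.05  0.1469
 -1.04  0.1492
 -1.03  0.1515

0.1230

T = 0.5;  σ√T = 0.1909
ln(S/K) + (r + σ²/2)T = ln(340/420) + (0.016 + 0.27²/2)·0.5 = -0.2113 + 0.0262 = -0.1851
d₁ = -0.1851 / 0.1909 = -0.9694 ≈ -0.97
d₂ = d₁ − σ√T = -0.9694 − 0.1909 = -1.1604 ≈ -1.16
Pr(exercise) under Q = N(d₂) = 0.1230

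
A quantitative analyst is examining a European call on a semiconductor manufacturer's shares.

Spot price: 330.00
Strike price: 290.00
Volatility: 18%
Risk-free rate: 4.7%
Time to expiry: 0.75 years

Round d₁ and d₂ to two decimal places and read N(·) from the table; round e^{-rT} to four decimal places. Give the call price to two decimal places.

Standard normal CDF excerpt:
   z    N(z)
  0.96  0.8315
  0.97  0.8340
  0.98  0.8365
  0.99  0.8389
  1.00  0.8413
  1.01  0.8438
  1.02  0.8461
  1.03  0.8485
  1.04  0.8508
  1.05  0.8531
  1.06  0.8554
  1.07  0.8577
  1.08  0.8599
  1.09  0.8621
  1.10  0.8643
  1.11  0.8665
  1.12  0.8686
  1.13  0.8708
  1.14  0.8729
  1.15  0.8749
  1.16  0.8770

53.17

σ√T = 0.18·√0.75 = 0.1559
d₁ = [ln(330/290) + (0.047 + ½·0.18²)·0.75] / (σ√T) = (0.1292 + 0.0474) / 0.1559 = 1.1330 ≈ 1.13
d₂ = 1.1330 − 0.1559 = 0.9771 ≈ 0.98
e^(−rT) = e^(−0.047·0.75) = 0.9654
N(d₁) = N(1.13) = 0.8708;  N(d₂) = N(0.98) = 0.8365
C = 330·0.8708 − 290·0.9654·0.8365 = 287.3640 − 234.1916 = 53.1724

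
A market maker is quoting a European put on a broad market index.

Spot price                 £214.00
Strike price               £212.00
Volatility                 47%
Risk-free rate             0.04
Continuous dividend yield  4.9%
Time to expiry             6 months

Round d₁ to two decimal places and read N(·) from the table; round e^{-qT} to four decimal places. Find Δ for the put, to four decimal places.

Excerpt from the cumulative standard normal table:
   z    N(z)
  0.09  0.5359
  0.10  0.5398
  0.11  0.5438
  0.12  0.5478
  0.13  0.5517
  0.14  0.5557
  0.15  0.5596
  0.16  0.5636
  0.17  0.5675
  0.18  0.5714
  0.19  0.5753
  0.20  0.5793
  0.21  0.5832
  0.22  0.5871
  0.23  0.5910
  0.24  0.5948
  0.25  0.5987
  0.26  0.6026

σ√T = 0.47·√0.5 = 0.3323
d₁ = [ln(214/212) + (0.04 − 0.049 + 0.47²/2)·0.5] / 0.3323 = [0.0094 + 0.0507] / 0.3323 = 0.1809 which rounds to 0.18
N(d₁) = N(0.18) = 0.5714
Δ_put = exp(−qT)·(N(d₁) − 1) = 0.9758·(0.5714 − 1) = -0.4182

-0.4182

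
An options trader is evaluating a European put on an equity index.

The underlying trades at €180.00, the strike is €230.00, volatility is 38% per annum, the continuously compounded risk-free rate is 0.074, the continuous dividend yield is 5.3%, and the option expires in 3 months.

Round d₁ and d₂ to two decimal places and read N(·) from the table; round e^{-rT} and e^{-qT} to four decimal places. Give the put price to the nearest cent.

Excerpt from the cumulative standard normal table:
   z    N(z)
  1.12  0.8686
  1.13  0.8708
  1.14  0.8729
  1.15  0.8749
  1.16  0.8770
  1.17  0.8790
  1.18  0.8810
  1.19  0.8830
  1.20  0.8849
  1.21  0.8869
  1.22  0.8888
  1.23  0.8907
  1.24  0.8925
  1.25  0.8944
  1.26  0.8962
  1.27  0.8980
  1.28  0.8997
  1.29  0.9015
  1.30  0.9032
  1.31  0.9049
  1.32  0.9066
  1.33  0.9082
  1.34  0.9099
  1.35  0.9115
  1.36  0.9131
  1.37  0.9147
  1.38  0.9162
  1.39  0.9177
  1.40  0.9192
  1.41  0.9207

€50.04

σ√T = 0.38·√0.25 = 0.1900
d₁ = [ln(180/230) + (0.074 − 0.053 + ½·0.38²)·0.25] / (σ√T) = (-0.2451 + 0.0233) / 0.1900 = -1.1675 → -1.17
d₂ = -1.1675 − 0.1900 = -1.3575 → -1.36
exp(−qT) = exp(−0.053·0.25) = 0.9868;  exp(−rT) = exp(−0.074·0.25) = 0.9817
P = 230·0.9817·N(1.36) − 180·0.9868·N(1.17) = 230·0.9817·0.9131 − 180·0.9868·0.8790 = 206.1698 − 156.1315 = 50.0383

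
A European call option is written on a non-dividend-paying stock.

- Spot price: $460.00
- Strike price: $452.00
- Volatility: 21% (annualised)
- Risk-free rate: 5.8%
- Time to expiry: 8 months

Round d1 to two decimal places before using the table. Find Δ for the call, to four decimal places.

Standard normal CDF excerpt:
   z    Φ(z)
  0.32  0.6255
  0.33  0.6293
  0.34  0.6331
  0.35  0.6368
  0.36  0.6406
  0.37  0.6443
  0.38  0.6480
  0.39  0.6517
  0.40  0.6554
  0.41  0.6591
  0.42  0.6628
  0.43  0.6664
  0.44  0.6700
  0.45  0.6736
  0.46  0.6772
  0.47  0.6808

0.6591

T = 0.6667;  σ√T = 0.1715
d₁ = [ln(460/452) + (0.058 + 0.21²/2)·0.6667] / 0.1715 = [0.0175 + 0.0534] / 0.1715 = 0.4136 ≈ 0.41
N(d₁) = N(0.41) = 0.6591
Δ_call = N(d₁) = 0.6591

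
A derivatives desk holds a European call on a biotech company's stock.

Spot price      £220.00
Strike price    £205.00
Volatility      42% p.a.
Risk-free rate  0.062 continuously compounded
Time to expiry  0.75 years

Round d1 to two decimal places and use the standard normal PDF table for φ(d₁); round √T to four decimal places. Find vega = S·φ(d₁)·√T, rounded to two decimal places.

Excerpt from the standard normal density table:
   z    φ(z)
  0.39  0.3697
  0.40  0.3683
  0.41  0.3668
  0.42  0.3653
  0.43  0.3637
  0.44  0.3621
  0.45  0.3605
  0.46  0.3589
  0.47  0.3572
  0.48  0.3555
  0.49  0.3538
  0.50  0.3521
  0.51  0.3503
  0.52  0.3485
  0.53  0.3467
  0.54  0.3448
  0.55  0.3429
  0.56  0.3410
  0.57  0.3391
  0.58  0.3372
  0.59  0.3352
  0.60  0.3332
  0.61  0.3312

67.08

σ√T = 0.42·√0.75 = 0.3637
d₁ = [ln(220/205) + (0.062 + 0.42²/2)·0.75] / 0.3637 = [0.0706 + 0.1127] / 0.3637 = 0.5039 ⇒ 0.50
√T = √0.75 = 0.8660
φ(d₁) = φ(0.50) = 0.3521
vega = S·φ(d₁)·√T = 220·0.3521·0.8660 = 67.0821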